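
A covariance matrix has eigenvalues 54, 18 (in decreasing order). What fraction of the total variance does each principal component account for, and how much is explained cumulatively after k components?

Step 1 — total variance = trace(Sigma) = Σ λ_i = 54 + 18 = 72.

Step 2 — fraction explained by component i = λ_i / Σ λ:
  PC1: 54/72 = 0.75
  PC2: 18/72 = 0.25

Step 3 — cumulative fraction after k components = (λ_1 + ... + λ_k) / Σ λ:
  k = 1: 54/72 = 0.75
  k = 2: (54 + 18)/72 = 72/72 = 1

Summary (fraction, with percent):

explained: PC1 0.75 (75%), PC2 0.25 (25%);  cumulative: 0.75, 1


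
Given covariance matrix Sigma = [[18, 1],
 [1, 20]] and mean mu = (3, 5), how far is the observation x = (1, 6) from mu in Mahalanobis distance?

Step 1 — centre the observation: (x - mu) = (-2, 1).

Step 2 — invert Sigma. det(Sigma) = 18·20 - (1)² = 359.
  Sigma^{-1} = (1/det) · [[d, -b], [-b, a]] = [[0.0557, -0.0028],
 [-0.0028, 0.0501]].

Step 3 — form the quadratic (x - mu)^T · Sigma^{-1} · (x - mu):
  Sigma^{-1} · (x - mu) = (-0.1142, 0.0557).
  (x - mu)^T · [Sigma^{-1} · (x - mu)] = (-2)·(-0.1142) + (1)·(0.0557) = 0.2841.

Step 4 — take square root: d = √(0.2841) ≈ 0.533.

d(x, mu) = √(0.2841) ≈ 0.533


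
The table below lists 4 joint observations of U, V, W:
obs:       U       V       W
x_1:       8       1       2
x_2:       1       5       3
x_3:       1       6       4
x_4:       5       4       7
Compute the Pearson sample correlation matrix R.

Step 1 — column means:
  mean(U) = (8 + 1 + 1 + 5) / 4 = 15/4 = 3.75
  mean(V) = (1 + 5 + 6 + 4) / 4 = 16/4 = 4
  mean(W) = (2 + 3 + 4 + 7) / 4 = 16/4 = 4

Step 2 — sample variances and covariances s[i,j] = (1/(n-1)) · Σ_k (x_{k,i} - mean_i) · (x_{k,j} - mean_j), with n-1 = 3:
  s[U,U] = ((4.25)·(4.25) + (-2.75)·(-2.75) + (-2.75)·(-2.75) + (1.25)·(1.25)) / 3 = 34.75/3 = 11.5833
  s[U,V] = ((4.25)·(-3) + (-2.75)·(1) + (-2.75)·(2) + (1.25)·(0)) / 3 = -21/3 = -7
  s[U,W] = ((4.25)·(-2) + (-2.75)·(-1) + (-2.75)·(0) + (1.25)·(3)) / 3 = -2/3 = -0.6667
  s[V,V] = ((-3)·(-3) + (1)·(1) + (2)·(2) + (0)·(0)) / 3 = 14/3 = 4.6667
  s[V,W] = ((-3)·(-2) + (1)·(-1) + (2)·(0) + (0)·(3)) / 3 = 5/3 = 1.6667
  s[W,W] = ((-2)·(-2) + (-1)·(-1) + (0)·(0) + (3)·(3)) / 3 = 14/3 = 4.6667
  Sample standard deviations s_i = √(s[i,i]):
  s(U) = √(11.5833) = 3.4034
  s(V) = √(4.6667) = 2.1602
  s(W) = √(4.6667) = 2.1602

Step 3 — r_{ij} = s_{ij} / (s_i · s_j):
  r[U,U] = 1 (diagonal).
  r[U,V] = -7 / (3.4034 · 2.1602) = -7 / 7.3522 = -0.9521
  r[U,W] = -0.6667 / (3.4034 · 2.1602) = -0.6667 / 7.3522 = -0.0907
  r[V,V] = 1 (diagonal).
  r[V,W] = 1.6667 / (2.1602 · 2.1602) = 1.6667 / 4.6667 = 0.3571
  r[W,W] = 1 (diagonal).

R is symmetric with unit diagonal. Assembling:

R = [[1, -0.9521, -0.0907],
 [-0.9521, 1, 0.3571],
 [-0.0907, 0.3571, 1]]


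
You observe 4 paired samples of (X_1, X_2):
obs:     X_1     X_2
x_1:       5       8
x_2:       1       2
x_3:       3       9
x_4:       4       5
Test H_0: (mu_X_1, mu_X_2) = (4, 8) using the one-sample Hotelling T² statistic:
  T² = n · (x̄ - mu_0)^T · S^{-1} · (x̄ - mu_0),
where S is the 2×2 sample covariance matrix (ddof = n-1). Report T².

Step 1 — sample mean vector:
  mean(X_1) = (5 + 1 + 3 + 4) / 4 = 13/4 = 3.25
  mean(X_2) = (8 + 2 + 9 + 5) / 4 = 24/4 = 6
  x̄ = (3.25, 6),  deviation x̄ - mu_0 = (3.25, 6) - (4, 8) = (-0.75, -2).

Step 2 — sample covariance matrix, S[i,j] = (1/(n-1)) · Σ_k (x_{k,i} - mean_i) · (x_{k,j} - mean_j), divisor n-1 = 3:
  S[X_1,X_1] = ((1.75)·(1.75) + (-2.25)·(-2.25) + (-0.25)·(-0.25) + (0.75)·(0.75)) / 3 = 8.75/3 = 2.9167
  S[X_1,X_2] = ((1.75)·(2) + (-2.25)·(-4) + (-0.25)·(3) + (0.75)·(-1)) / 3 = 11/3 = 3.6667
  S[X_2,X_2] = ((2)·(2) + (-4)·(-4) + (3)·(3) + (-1)·(-1)) / 3 = 30/3 = 10
  S = [[2.9167, 3.6667],
 [3.6667, 10]].

Step 3 — invert S. det(S) = 2.9167·10 - (3.6667)² = 15.7222.
  S^{-1} = (1/det) · [[d, -b], [-b, a]] = [[0.636, -0.2332],
 [-0.2332, 0.1855]].

Step 4 — quadratic form (x̄ - mu_0)^T · S^{-1} · (x̄ - mu_0):
  S^{-1} · (x̄ - mu_0) = (-0.0106, -0.1961),
  (x̄ - mu_0)^T · [...] = (-0.75)·(-0.0106) + (-2)·(-0.1961) = 0.4002.

Step 5 — scale by n: T² = 4 · 0.4002 = 1.6007.

T² ≈ 1.6007


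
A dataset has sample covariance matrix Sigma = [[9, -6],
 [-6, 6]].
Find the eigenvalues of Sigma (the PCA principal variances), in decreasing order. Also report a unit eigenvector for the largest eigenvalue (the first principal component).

Step 1 — characteristic polynomial of 2×2 Sigma:
  det(Sigma - λI) = λ² - trace · λ + det = 0.
  trace = 9 + 6 = 15, det = 9·6 - (-6)² = 18.
Step 2 — discriminant:
  Δ = trace² - 4·det = 225 - 72 = 153.
Step 3 — eigenvalues:
  λ = (trace ± √Δ)/2 = (15 ± 12.3693)/2,
  λ_1 = 13.6847,  λ_2 = 1.3153.

Step 4 — unit eigenvector for λ_1: solve (Sigma - λ_1 I)v = 0. First row:
  (9 - 13.6847)·v_x + (-6)·v_y = 0, i.e. (-4.6847)·v_x + (-6)·v_y = 0,
  so v ∝ (b, λ_1 - a) = (-6, 4.6847); multiply by -1 so the first entry is positive: u = (6, -4.6847).
  ||u|| = √((6)² + (-4.6847)²) = √(57.946) ≈ 7.6122,
  v_1 = u/||u|| ≈ (0.7882, -0.6154) (||v_1|| = 1).

λ_1 = 13.6847,  λ_2 = 1.3153;  v_1 ≈ (0.7882, -0.6154)


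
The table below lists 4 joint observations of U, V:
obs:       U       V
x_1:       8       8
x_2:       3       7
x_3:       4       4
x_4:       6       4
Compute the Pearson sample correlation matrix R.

Step 1 — column means:
  mean(U) = (8 + 3 + 4 + 6) / 4 = 21/4 = 5.25
  mean(V) = (8 + 7 + 4 + 4) / 4 = 23/4 = 5.75

Step 2 — sample variances and covariances s[i,j] = (1/(n-1)) · Σ_k (x_{k,i} - mean_i) · (x_{k,j} - mean_j), with n-1 = 3:
  s[U,U] = ((2.75)·(2.75) + (-2.25)·(-2.25) + (-1.25)·(-1.25) + (0.75)·(0.75)) / 3 = 14.75/3 = 4.9167
  s[U,V] = ((2.75)·(2.25) + (-2.25)·(1.25) + (-1.25)·(-1.75) + (0.75)·(-1.75)) / 3 = 4.25/3 = 1.4167
  s[V,V] = ((2.25)·(2.25) + (1.25)·(1.25) + (-1.75)·(-1.75) + (-1.75)·(-1.75)) / 3 = 12.75/3 = 4.25
  Sample standard deviations s_i = √(s[i,i]):
  s(U) = √(4.9167) = 2.2174
  s(V) = √(4.25) = 2.0616

Step 3 — r_{ij} = s_{ij} / (s_i · s_j):
  r[U,U] = 1 (diagonal).
  r[U,V] = 1.4167 / (2.2174 · 2.0616) = 1.4167 / 4.5712 = 0.3099
  r[V,V] = 1 (diagonal).

R is symmetric with unit diagonal. Assembling:

R = [[1, 0.3099],
 [0.3099, 1]]


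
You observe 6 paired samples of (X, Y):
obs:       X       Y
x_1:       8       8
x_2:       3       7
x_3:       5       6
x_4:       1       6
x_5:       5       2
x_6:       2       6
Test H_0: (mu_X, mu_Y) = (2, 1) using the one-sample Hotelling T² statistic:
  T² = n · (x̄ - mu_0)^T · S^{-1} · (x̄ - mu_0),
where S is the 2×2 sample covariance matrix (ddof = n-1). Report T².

Step 1 — sample mean vector:
  mean(X) = (8 + 3 + 5 + 1 + 5 + 2) / 6 = 24/6 = 4
  mean(Y) = (8 + 7 + 6 + 6 + 2 + 6) / 6 = 35/6 = 5.8333
  x̄ = (4, 5.8333),  deviation x̄ - mu_0 = (4, 5.8333) - (2, 1) = (2, 4.8333).

Step 2 — sample covariance matrix, S[i,j] = (1/(n-1)) · Σ_k (x_{k,i} - mean_i) · (x_{k,j} - mean_j), divisor n-1 = 5:
  S[X,X] = ((4)·(4) + (-1)·(-1) + (1)·(1) + (-3)·(-3) + (1)·(1) + (-2)·(-2)) / 5 = 32/5 = 6.4
  S[X,Y] = ((4)·(2.1667) + (-1)·(1.1667) + (1)·(0.1667) + (-3)·(0.1667) + (1)·(-3.8333) + (-2)·(0.1667)) / 5 = 3/5 = 0.6
  S[Y,Y] = ((2.1667)·(2.1667) + (1.1667)·(1.1667) + (0.1667)·(0.1667) + (0.1667)·(0.1667) + (-3.8333)·(-3.8333) + (0.1667)·(0.1667)) / 5 = 20.8333/5 = 4.1667
  S = [[6.4, 0.6],
 [0.6, 4.1667]].

Step 3 — invert S. det(S) = 6.4·4.1667 - (0.6)² = 26.3067.
  S^{-1} = (1/det) · [[d, -b], [-b, a]] = [[0.1584, -0.0228],
 [-0.0228, 0.2433]].

Step 4 — quadratic form (x̄ - mu_0)^T · S^{-1} · (x̄ - mu_0):
  S^{-1} · (x̄ - mu_0) = (0.2065, 1.1303),
  (x̄ - mu_0)^T · [...] = (2)·(0.2065) + (4.8333)·(1.1303) = 5.876.

Step 5 — scale by n: T² = 6 · 5.876 = 35.256.

T² ≈ 35.256


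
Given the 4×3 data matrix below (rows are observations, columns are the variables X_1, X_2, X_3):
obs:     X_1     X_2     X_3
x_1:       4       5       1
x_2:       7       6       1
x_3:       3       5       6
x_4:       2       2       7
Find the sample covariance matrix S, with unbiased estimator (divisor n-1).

Step 1 — column means:
  mean(X_1) = (4 + 7 + 3 + 2) / 4 = 16/4 = 4
  mean(X_2) = (5 + 6 + 5 + 2) / 4 = 18/4 = 4.5
  mean(X_3) = (1 + 1 + 6 + 7) / 4 = 15/4 = 3.75

Step 2 — sample covariance S[i,j] = (1/(n-1)) · Σ_k (x_{k,i} - mean_i) · (x_{k,j} - mean_j), with n-1 = 3.
  S[X_1,X_1] = ((0)·(0) + (3)·(3) + (-1)·(-1) + (-2)·(-2)) / 3 = 14/3 = 4.6667
  S[X_1,X_2] = ((0)·(0.5) + (3)·(1.5) + (-1)·(0.5) + (-2)·(-2.5)) / 3 = 9/3 = 3
  S[X_1,X_3] = ((0)·(-2.75) + (3)·(-2.75) + (-1)·(2.25) + (-2)·(3.25)) / 3 = -17/3 = -5.6667
  S[X_2,X_2] = ((0.5)·(0.5) + (1.5)·(1.5) + (0.5)·(0.5) + (-2.5)·(-2.5)) / 3 = 9/3 = 3
  S[X_2,X_3] = ((0.5)·(-2.75) + (1.5)·(-2.75) + (0.5)·(2.25) + (-2.5)·(3.25)) / 3 = -12.5/3 = -4.1667
  S[X_3,X_3] = ((-2.75)·(-2.75) + (-2.75)·(-2.75) + (2.25)·(2.25) + (3.25)·(3.25)) / 3 = 30.75/3 = 10.25

S is symmetric (S[j,i] = S[i,j]). Assembling:

S = [[4.6667, 3, -5.6667],
 [3, 3, -4.1667],
 [-5.6667, -4.1667, 10.25]]


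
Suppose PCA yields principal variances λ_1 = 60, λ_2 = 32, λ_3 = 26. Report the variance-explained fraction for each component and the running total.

Step 1 — total variance = trace(Sigma) = Σ λ_i = 60 + 32 + 26 = 118.

Step 2 — fraction explained by component i = λ_i / Σ λ:
  PC1: 60/118 = 0.5085
  PC2: 32/118 = 0.2712
  PC3: 26/118 = 0.2203

Step 3 — cumulative fraction after k components = (λ_1 + ... + λ_k) / Σ λ:
  k = 1: 60/118 = 0.5085
  k = 2: (60 + 32)/118 = 92/118 = 0.7797
  k = 3: (60 + 32 + 26)/118 = 118/118 = 1

Summary (fraction, with percent):

explained: PC1 0.5085 (50.85%), PC2 0.2712 (27.12%), PC3 0.2203 (22.03%);  cumulative: 0.5085, 0.7797, 1


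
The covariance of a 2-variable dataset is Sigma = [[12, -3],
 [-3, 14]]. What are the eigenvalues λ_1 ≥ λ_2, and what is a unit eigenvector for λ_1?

Step 1 — characteristic polynomial of 2×2 Sigma:
  det(Sigma - λI) = λ² - trace · λ + det = 0.
  trace = 12 + 14 = 26, det = 12·14 - (-3)² = 159.
Step 2 — discriminant:
  Δ = trace² - 4·det = 676 - 636 = 40.
Step 3 — eigenvalues:
  λ = (trace ± √Δ)/2 = (26 ± 6.3246)/2,
  λ_1 = 16.1623,  λ_2 = 9.8377.

Step 4 — unit eigenvector for λ_1: solve (Sigma - λ_1 I)v = 0. First row:
  (12 - 16.1623)·v_x + (-3)·v_y = 0, i.e. (-4.1623)·v_x + (-3)·v_y = 0,
  so v ∝ (b, λ_1 - a) = (-3, 4.1623); multiply by -1 so the first entry is positive: u = (3, -4.1623).
  ||u|| = √((3)² + (-4.1623)²) = √(26.3246) ≈ 5.1307,
  v_1 = u/||u|| ≈ (0.5847, -0.8112) (||v_1|| = 1).

λ_1 = 16.1623,  λ_2 = 9.8377;  v_1 ≈ (0.5847, -0.8112)


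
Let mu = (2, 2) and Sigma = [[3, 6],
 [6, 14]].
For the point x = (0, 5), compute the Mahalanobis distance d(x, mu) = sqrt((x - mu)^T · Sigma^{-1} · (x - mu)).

Step 1 — centre the observation: (x - mu) = (-2, 3).

Step 2 — invert Sigma. det(Sigma) = 3·14 - (6)² = 6.
  Sigma^{-1} = (1/det) · [[d, -b], [-b, a]] = [[2.3333, -1],
 [-1, 0.5]].

Step 3 — form the quadratic (x - mu)^T · Sigma^{-1} · (x - mu):
  Sigma^{-1} · (x - mu) = (-7.6667, 3.5).
  (x - mu)^T · [Sigma^{-1} · (x - mu)] = (-2)·(-7.6667) + (3)·(3.5) = 25.8333.

Step 4 — take square root: d = √(25.8333) ≈ 5.0827.

d(x, mu) = √(25.8333) ≈ 5.0827


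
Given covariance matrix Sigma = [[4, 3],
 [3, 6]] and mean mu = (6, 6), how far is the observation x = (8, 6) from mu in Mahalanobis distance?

Step 1 — centre the observation: (x - mu) = (2, 0).

Step 2 — invert Sigma. det(Sigma) = 4·6 - (3)² = 15.
  Sigma^{-1} = (1/det) · [[d, -b], [-b, a]] = [[0.4, -0.2],
 [-0.2, 0.2667]].

Step 3 — form the quadratic (x - mu)^T · Sigma^{-1} · (x - mu):
  Sigma^{-1} · (x - mu) = (0.8, -0.4).
  (x - mu)^T · [Sigma^{-1} · (x - mu)] = (2)·(0.8) + (0)·(-0.4) = 1.6.

Step 4 — take square root: d = √(1.6) ≈ 1.2649.

d(x, mu) = √(1.6) ≈ 1.2649


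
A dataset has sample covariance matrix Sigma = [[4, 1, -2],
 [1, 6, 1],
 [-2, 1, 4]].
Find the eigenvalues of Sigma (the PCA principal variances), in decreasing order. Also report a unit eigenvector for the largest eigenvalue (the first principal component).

Step 1 — characteristic polynomial p(λ) = det(λI - Sigma) = λ³ - tr·λ² + c_1·λ - det, where tr = trace, c_1 = sum of the principal 2×2 minors, det = det(Sigma):
  tr = 4 + 6 + 4 = 14,
  c_1 = (4·6 - (1)²) + (4·4 - (-2)²) + (6·4 - (1)²) = 23 + 12 + 23 = 58,
  det = 4·(6·4 - (1)²) - (1)·((1)·4 - (1)·(-2)) + (-2)·((1)·(1) - 6·(-2)) = 4·(23) - (1)·(6) + (-2)·(13) = 60.
  So p(λ) = λ³ - 14λ² + 58λ - 60.
Step 2 — look for an integer root (rational root theorem: any rational root is an integer divisor of 60). Testing λ = 6:
  p(6) = 216 - 504 + 348 - 60 = 0  ✓
  Dividing out (λ - 6): p(λ) = (λ - 6)(λ² - 8λ + 10).
Step 3 — remaining eigenvalues from the quadratic λ² - 8λ + 10 = 0:
  Δ = 8² - 4·10 = 64 - 40 = 24,  λ = (8 ± √24)/2 = (8 ± 4.899)/2 ≈ 6.4495 or 1.5505.
  Sorted: λ_1 = 6.4495,  λ_2 = 6,  λ_3 = 1.5505  (check: sum = 14 = tr ✓).

Step 4 — unit eigenvector for λ_1 ≈ 6.4495: v spans the null space of (Sigma - λ_1 I), whose rows are
  r_1 = (-2.4495, 1, -2),  r_2 = (1, -0.4495, 1),  r_3 = (-2, 1, -2.4495).
  v is orthogonal to every row, so take v ∝ r_1 × r_2 = ((1)·(1) - (-2)·(-0.4495), (-2)·(1) - (-2.4495)·(1), (-2.4495)·(-0.4495) - (1)·(1)) ≈ (0.101, 0.4495, 0.101).
  Let u = (0.101, 0.4495, 0.101).
  ||u|| = √((0.101)² + (0.4495)² + (0.101)²) = √(0.2225) ≈ 0.4716,  v_1 = u/||u|| ≈ (0.2142, 0.953, 0.2142) (||v_1|| = 1).

λ_1 = 6.4495,  λ_2 = 6,  λ_3 = 1.5505;  v_1 ≈ (0.2142, 0.953, 0.2142)


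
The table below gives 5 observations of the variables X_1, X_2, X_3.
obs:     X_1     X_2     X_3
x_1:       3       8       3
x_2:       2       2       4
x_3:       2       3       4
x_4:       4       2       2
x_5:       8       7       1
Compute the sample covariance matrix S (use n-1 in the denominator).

Step 1 — column means:
  mean(X_1) = (3 + 2 + 2 + 4 + 8) / 5 = 19/5 = 3.8
  mean(X_2) = (8 + 2 + 3 + 2 + 7) / 5 = 22/5 = 4.4
  mean(X_3) = (3 + 4 + 4 + 2 + 1) / 5 = 14/5 = 2.8

Step 2 — sample covariance S[i,j] = (1/(n-1)) · Σ_k (x_{k,i} - mean_i) · (x_{k,j} - mean_j), with n-1 = 4.
  S[X_1,X_1] = ((-0.8)·(-0.8) + (-1.8)·(-1.8) + (-1.8)·(-1.8) + (0.2)·(0.2) + (4.2)·(4.2)) / 4 = 24.8/4 = 6.2
  S[X_1,X_2] = ((-0.8)·(3.6) + (-1.8)·(-2.4) + (-1.8)·(-1.4) + (0.2)·(-2.4) + (4.2)·(2.6)) / 4 = 14.4/4 = 3.6
  S[X_1,X_3] = ((-0.8)·(0.2) + (-1.8)·(1.2) + (-1.8)·(1.2) + (0.2)·(-0.8) + (4.2)·(-1.8)) / 4 = -12.2/4 = -3.05
  S[X_2,X_2] = ((3.6)·(3.6) + (-2.4)·(-2.4) + (-1.4)·(-1.4) + (-2.4)·(-2.4) + (2.6)·(2.6)) / 4 = 33.2/4 = 8.3
  S[X_2,X_3] = ((3.6)·(0.2) + (-2.4)·(1.2) + (-1.4)·(1.2) + (-2.4)·(-0.8) + (2.6)·(-1.8)) / 4 = -6.6/4 = -1.65
  S[X_3,X_3] = ((0.2)·(0.2) + (1.2)·(1.2) + (1.2)·(1.2) + (-0.8)·(-0.8) + (-1.8)·(-1.8)) / 4 = 6.8/4 = 1.7

S is symmetric (S[j,i] = S[i,j]). Assembling:

S = [[6.2, 3.6, -3.05],
 [3.6, 8.3, -1.65],
 [-3.05, -1.65, 1.7]]


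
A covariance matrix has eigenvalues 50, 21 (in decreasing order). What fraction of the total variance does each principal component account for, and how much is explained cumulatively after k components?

Step 1 — total variance = trace(Sigma) = Σ λ_i = 50 + 21 = 71.

Step 2 — fraction explained by component i = λ_i / Σ λ:
  PC1: 50/71 = 0.7042
  PC2: 21/71 = 0.2958

Step 3 — cumulative fraction after k components = (λ_1 + ... + λ_k) / Σ λ:
  k = 1: 50/71 = 0.7042
  k = 2: (50 + 21)/71 = 71/71 = 1

Summary (fraction, with percent):

explained: PC1 0.7042 (70.42%), PC2 0.2958 (29.58%);  cumulative: 0.7042, 1


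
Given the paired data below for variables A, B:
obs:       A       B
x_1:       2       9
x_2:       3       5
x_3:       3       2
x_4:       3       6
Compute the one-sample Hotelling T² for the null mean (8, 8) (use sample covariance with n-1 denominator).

Step 1 — sample mean vector:
  mean(A) = (2 + 3 + 3 + 3) / 4 = 11/4 = 2.75
  mean(B) = (9 + 5 + 2 + 6) / 4 = 22/4 = 5.5
  x̄ = (2.75, 5.5),  deviation x̄ - mu_0 = (2.75, 5.5) - (8, 8) = (-5.25, -2.5).

Step 2 — sample covariance matrix, S[i,j] = (1/(n-1)) · Σ_k (x_{k,i} - mean_i) · (x_{k,j} - mean_j), divisor n-1 = 3:
  S[A,A] = ((-0.75)·(-0.75) + (0.25)·(0.25) + (0.25)·(0.25) + (0.25)·(0.25)) / 3 = 0.75/3 = 0.25
  S[A,B] = ((-0.75)·(3.5) + (0.25)·(-0.5) + (0.25)·(-3.5) + (0.25)·(0.5)) / 3 = -3.5/3 = -1.1667
  S[B,B] = ((3.5)·(3.5) + (-0.5)·(-0.5) + (-3.5)·(-3.5) + (0.5)·(0.5)) / 3 = 25/3 = 8.3333
  S = [[0.25, -1.1667],
 [-1.1667, 8.3333]].

Step 3 — invert S. det(S) = 0.25·8.3333 - (-1.1667)² = 0.7222.
  S^{-1} = (1/det) · [[d, -b], [-b, a]] = [[11.5385, 1.6154],
 [1.6154, 0.3462]].

Step 4 — quadratic form (x̄ - mu_0)^T · S^{-1} · (x̄ - mu_0):
  S^{-1} · (x̄ - mu_0) = (-64.6154, -9.3462),
  (x̄ - mu_0)^T · [...] = (-5.25)·(-64.6154) + (-2.5)·(-9.3462) = 362.5962.

Step 5 — scale by n: T² = 4 · 362.5962 = 1450.3846.

T² ≈ 1450.3846


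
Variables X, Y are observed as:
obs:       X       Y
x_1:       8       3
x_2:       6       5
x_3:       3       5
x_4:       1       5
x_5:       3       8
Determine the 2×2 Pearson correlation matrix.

Step 1 — column means:
  mean(X) = (8 + 6 + 3 + 1 + 3) / 5 = 21/5 = 4.2
  mean(Y) = (3 + 5 + 5 + 5 + 8) / 5 = 26/5 = 5.2

Step 2 — sample variances and covariances s[i,j] = (1/(n-1)) · Σ_k (x_{k,i} - mean_i) · (x_{k,j} - mean_j), with n-1 = 4:
  s[X,X] = ((3.8)·(3.8) + (1.8)·(1.8) + (-1.2)·(-1.2) + (-3.2)·(-3.2) + (-1.2)·(-1.2)) / 4 = 30.8/4 = 7.7
  s[X,Y] = ((3.8)·(-2.2) + (1.8)·(-0.2) + (-1.2)·(-0.2) + (-3.2)·(-0.2) + (-1.2)·(2.8)) / 4 = -11.2/4 = -2.8
  s[Y,Y] = ((-2.2)·(-2.2) + (-0.2)·(-0.2) + (-0.2)·(-0.2) + (-0.2)·(-0.2) + (2.8)·(2.8)) / 4 = 12.8/4 = 3.2
  Sample standard deviations s_i = √(s[i,i]):
  s(X) = √(7.7) = 2.7749
  s(Y) = √(3.2) = 1.7889

Step 3 — r_{ij} = s_{ij} / (s_i · s_j):
  r[X,X] = 1 (diagonal).
  r[X,Y] = -2.8 / (2.7749 · 1.7889) = -2.8 / 4.9639 = -0.5641
  r[Y,Y] = 1 (diagonal).

R is symmetric with unit diagonal. Assembling:

R = [[1, -0.5641],
 [-0.5641, 1]]


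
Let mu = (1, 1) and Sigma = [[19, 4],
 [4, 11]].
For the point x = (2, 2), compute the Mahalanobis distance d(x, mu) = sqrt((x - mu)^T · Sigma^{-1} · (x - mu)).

Step 1 — centre the observation: (x - mu) = (1, 1).

Step 2 — invert Sigma. det(Sigma) = 19·11 - (4)² = 193.
  Sigma^{-1} = (1/det) · [[d, -b], [-b, a]] = [[0.057, -0.0207],
 [-0.0207, 0.0984]].

Step 3 — form the quadratic (x - mu)^T · Sigma^{-1} · (x - mu):
  Sigma^{-1} · (x - mu) = (0.0363, 0.0777).
  (x - mu)^T · [Sigma^{-1} · (x - mu)] = (1)·(0.0363) + (1)·(0.0777) = 0.114.

Step 4 — take square root: d = √(0.114) ≈ 0.3376.

d(x, mu) = √(0.114) ≈ 0.3376


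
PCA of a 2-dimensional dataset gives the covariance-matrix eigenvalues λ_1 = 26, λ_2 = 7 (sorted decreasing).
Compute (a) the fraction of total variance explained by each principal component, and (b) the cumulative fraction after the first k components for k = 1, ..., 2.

Step 1 — total variance = trace(Sigma) = Σ λ_i = 26 + 7 = 33.

Step 2 — fraction explained by component i = λ_i / Σ λ:
  PC1: 26/33 = 0.7879
  PC2: 7/33 = 0.2121

Step 3 — cumulative fraction after k components = (λ_1 + ... + λ_k) / Σ λ:
  k = 1: 26/33 = 0.7879
  k = 2: (26 + 7)/33 = 33/33 = 1

Summary (fraction, with percent):

explained: PC1 0.7879 (78.79%), PC2 0.2121 (21.21%);  cumulative: 0.7879, 1


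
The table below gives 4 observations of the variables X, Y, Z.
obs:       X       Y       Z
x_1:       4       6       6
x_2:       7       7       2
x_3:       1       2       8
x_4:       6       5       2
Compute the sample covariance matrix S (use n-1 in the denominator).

Step 1 — column means:
  mean(X) = (4 + 7 + 1 + 6) / 4 = 18/4 = 4.5
  mean(Y) = (6 + 7 + 2 + 5) / 4 = 20/4 = 5
  mean(Z) = (6 + 2 + 8 + 2) / 4 = 18/4 = 4.5

Step 2 — sample covariance S[i,j] = (1/(n-1)) · Σ_k (x_{k,i} - mean_i) · (x_{k,j} - mean_j), with n-1 = 3.
  S[X,X] = ((-0.5)·(-0.5) + (2.5)·(2.5) + (-3.5)·(-3.5) + (1.5)·(1.5)) / 3 = 21/3 = 7
  S[X,Y] = ((-0.5)·(1) + (2.5)·(2) + (-3.5)·(-3) + (1.5)·(0)) / 3 = 15/3 = 5
  S[X,Z] = ((-0.5)·(1.5) + (2.5)·(-2.5) + (-3.5)·(3.5) + (1.5)·(-2.5)) / 3 = -23/3 = -7.6667
  S[Y,Y] = ((1)·(1) + (2)·(2) + (-3)·(-3) + (0)·(0)) / 3 = 14/3 = 4.6667
  S[Y,Z] = ((1)·(1.5) + (2)·(-2.5) + (-3)·(3.5) + (0)·(-2.5)) / 3 = -14/3 = -4.6667
  S[Z,Z] = ((1.5)·(1.5) + (-2.5)·(-2.5) + (3.5)·(3.5) + (-2.5)·(-2.5)) / 3 = 27/3 = 9

S is symmetric (S[j,i] = S[i,j]). Assembling:

S = [[7, 5, -7.6667],
 [5, 4.6667, -4.6667],
 [-7.6667, -4.6667, 9]]


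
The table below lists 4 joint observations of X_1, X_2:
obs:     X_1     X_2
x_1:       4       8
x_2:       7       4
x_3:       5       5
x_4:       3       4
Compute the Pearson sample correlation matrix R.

Step 1 — column means:
  mean(X_1) = (4 + 7 + 5 + 3) / 4 = 19/4 = 4.75
  mean(X_2) = (8 + 4 + 5 + 4) / 4 = 21/4 = 5.25

Step 2 — sample variances and covariances s[i,j] = (1/(n-1)) · Σ_k (x_{k,i} - mean_i) · (x_{k,j} - mean_j), with n-1 = 3:
  s[X_1,X_1] = ((-0.75)·(-0.75) + (2.25)·(2.25) + (0.25)·(0.25) + (-1.75)·(-1.75)) / 3 = 8.75/3 = 2.9167
  s[X_1,X_2] = ((-0.75)·(2.75) + (2.25)·(-1.25) + (0.25)·(-0.25) + (-1.75)·(-1.25)) / 3 = -2.75/3 = -0.9167
  s[X_2,X_2] = ((2.75)·(2.75) + (-1.25)·(-1.25) + (-0.25)·(-0.25) + (-1.25)·(-1.25)) / 3 = 10.75/3 = 3.5833
  Sample standard deviations s_i = √(s[i,i]):
  s(X_1) = √(2.9167) = 1.7078
  s(X_2) = √(3.5833) = 1.893

Step 3 — r_{ij} = s_{ij} / (s_i · s_j):
  r[X_1,X_1] = 1 (diagonal).
  r[X_1,X_2] = -0.9167 / (1.7078 · 1.893) = -0.9167 / 3.2329 = -0.2835
  r[X_2,X_2] = 1 (diagonal).

R is symmetric with unit diagonal. Assembling:

R = [[1, -0.2835],
 [-0.2835, 1]]


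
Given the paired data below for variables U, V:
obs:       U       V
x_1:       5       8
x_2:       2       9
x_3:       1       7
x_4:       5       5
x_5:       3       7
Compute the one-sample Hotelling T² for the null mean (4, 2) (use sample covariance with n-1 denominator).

Step 1 — sample mean vector:
  mean(U) = (5 + 2 + 1 + 5 + 3) / 5 = 16/5 = 3.2
  mean(V) = (8 + 9 + 7 + 5 + 7) / 5 = 36/5 = 7.2
  x̄ = (3.2, 7.2),  deviation x̄ - mu_0 = (3.2, 7.2) - (4, 2) = (-0.8, 5.2).

Step 2 — sample covariance matrix, S[i,j] = (1/(n-1)) · Σ_k (x_{k,i} - mean_i) · (x_{k,j} - mean_j), divisor n-1 = 4:
  S[U,U] = ((1.8)·(1.8) + (-1.2)·(-1.2) + (-2.2)·(-2.2) + (1.8)·(1.8) + (-0.2)·(-0.2)) / 4 = 12.8/4 = 3.2
  S[U,V] = ((1.8)·(0.8) + (-1.2)·(1.8) + (-2.2)·(-0.2) + (1.8)·(-2.2) + (-0.2)·(-0.2)) / 4 = -4.2/4 = -1.05
  S[V,V] = ((0.8)·(0.8) + (1.8)·(1.8) + (-0.2)·(-0.2) + (-2.2)·(-2.2) + (-0.2)·(-0.2)) / 4 = 8.8/4 = 2.2
  S = [[3.2, -1.05],
 [-1.05, 2.2]].

Step 3 — invert S. det(S) = 3.2·2.2 - (-1.05)² = 5.9375.
  S^{-1} = (1/det) · [[d, -b], [-b, a]] = [[0.3705, 0.1768],
 [0.1768, 0.5389]].

Step 4 — quadratic form (x̄ - mu_0)^T · S^{-1} · (x̄ - mu_0):
  S^{-1} · (x̄ - mu_0) = (0.6232, 2.6611),
  (x̄ - mu_0)^T · [...] = (-0.8)·(0.6232) + (5.2)·(2.6611) = 13.3389.

Step 5 — scale by n: T² = 5 · 13.3389 = 66.6947.

T² ≈ 66.6947


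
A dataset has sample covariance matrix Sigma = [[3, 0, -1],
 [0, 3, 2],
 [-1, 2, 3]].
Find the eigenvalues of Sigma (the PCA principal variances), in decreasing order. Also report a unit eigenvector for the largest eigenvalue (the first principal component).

Step 1 — characteristic polynomial p(λ) = det(λI - Sigma) = λ³ - tr·λ² + c_1·λ - det, where tr = trace, c_1 = sum of the principal 2×2 minors, det = det(Sigma):
  tr = 3 + 3 + 3 = 9,
  c_1 = (3·3 - (0)²) + (3·3 - (-1)²) + (3·3 - (2)²) = 9 + 8 + 5 = 22,
  det = 3·(3·3 - (2)²) - (0)·((0)·3 - (2)·(-1)) + (-1)·((0)·(2) - 3·(-1)) = 3·(5) - (0)·(2) + (-1)·(3) = 12.
  So p(λ) = λ³ - 9λ² + 22λ - 12.
Step 2 — look for an integer root (rational root theorem: any rational root is an integer divisor of 12). Testing λ = 3:
  p(3) = 27 - 81 + 66 - 12 = 0  ✓
  Dividing out (λ - 3): p(λ) = (λ - 3)(λ² - 6λ + 4).
Step 3 — remaining eigenvalues from the quadratic λ² - 6λ + 4 = 0:
  Δ = 6² - 4·4 = 36 - 16 = 20,  λ = (6 ± √20)/2 = (6 ± 4.4721)/2 ≈ 5.2361 or 0.7639.
  Sorted: λ_1 = 5.2361,  λ_2 = 3,  λ_3 = 0.7639  (check: sum = 9 = tr ✓).

Step 4 — unit eigenvector for λ_1 ≈ 5.2361: v spans the null space of (Sigma - λ_1 I), whose rows are
  r_1 = (-2.2361, 0, -1),  r_2 = (0, -2.2361, 2),  r_3 = (-1, 2, -2.2361).
  v is orthogonal to every row, so take v ∝ r_1 × r_2 = ((0)·(2) - (-1)·(-2.2361), (-1)·(0) - (-2.2361)·(2), (-2.2361)·(-2.2361) - (0)·(0)) ≈ (-2.2361, 4.4721, 5).
  Rescale (multiply by -1 so the first nonzero entry is positive): u = (2.2361, -4.4721, -5).
  ||u|| = √((2.2361)² + (-4.4721)² + (-5)²) = √(50) ≈ 7.0711,  v_1 = u/||u|| ≈ (0.3162, -0.6325, -0.7071) (||v_1|| = 1).

λ_1 = 5.2361,  λ_2 = 3,  λ_3 = 0.7639;  v_1 ≈ (0.3162, -0.6325, -0.7071)


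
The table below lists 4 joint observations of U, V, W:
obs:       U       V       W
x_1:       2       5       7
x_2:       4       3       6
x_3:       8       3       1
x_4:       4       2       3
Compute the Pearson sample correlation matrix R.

Step 1 — column means:
  mean(U) = (2 + 4 + 8 + 4) / 4 = 18/4 = 4.5
  mean(V) = (5 + 3 + 3 + 2) / 4 = 13/4 = 3.25
  mean(W) = (7 + 6 + 1 + 3) / 4 = 17/4 = 4.25

Step 2 — sample variances and covariances s[i,j] = (1/(n-1)) · Σ_k (x_{k,i} - mean_i) · (x_{k,j} - mean_j), with n-1 = 3:
  s[U,U] = ((-2.5)·(-2.5) + (-0.5)·(-0.5) + (3.5)·(3.5) + (-0.5)·(-0.5)) / 3 = 19/3 = 6.3333
  s[U,V] = ((-2.5)·(1.75) + (-0.5)·(-0.25) + (3.5)·(-0.25) + (-0.5)·(-1.25)) / 3 = -4.5/3 = -1.5
  s[U,W] = ((-2.5)·(2.75) + (-0.5)·(1.75) + (3.5)·(-3.25) + (-0.5)·(-1.25)) / 3 = -18.5/3 = -6.1667
  s[V,V] = ((1.75)·(1.75) + (-0.25)·(-0.25) + (-0.25)·(-0.25) + (-1.25)·(-1.25)) / 3 = 4.75/3 = 1.5833
  s[V,W] = ((1.75)·(2.75) + (-0.25)·(1.75) + (-0.25)·(-3.25) + (-1.25)·(-1.25)) / 3 = 6.75/3 = 2.25
  s[W,W] = ((2.75)·(2.75) + (1.75)·(1.75) + (-3.25)·(-3.25) + (-1.25)·(-1.25)) / 3 = 22.75/3 = 7.5833
  Sample standard deviations s_i = √(s[i,i]):
  s(U) = √(6.3333) = 2.5166
  s(V) = √(1.5833) = 1.2583
  s(W) = √(7.5833) = 2.7538

Step 3 — r_{ij} = s_{ij} / (s_i · s_j):
  r[U,U] = 1 (diagonal).
  r[U,V] = -1.5 / (2.5166 · 1.2583) = -1.5 / 3.1667 = -0.4737
  r[U,W] = -6.1667 / (2.5166 · 2.7538) = -6.1667 / 6.9302 = -0.8898
  r[V,V] = 1 (diagonal).
  r[V,W] = 2.25 / (1.2583 · 2.7538) = 2.25 / 3.4651 = 0.6493
  r[W,W] = 1 (diagonal).

R is symmetric with unit diagonal. Assembling:

R = [[1, -0.4737, -0.8898],
 [-0.4737, 1, 0.6493],
 [-0.8898, 0.6493, 1]]


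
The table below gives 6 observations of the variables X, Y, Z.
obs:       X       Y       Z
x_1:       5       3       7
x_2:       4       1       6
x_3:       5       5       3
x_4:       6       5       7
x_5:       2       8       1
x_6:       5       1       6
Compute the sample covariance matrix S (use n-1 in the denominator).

Step 1 — column means:
  mean(X) = (5 + 4 + 5 + 6 + 2 + 5) / 6 = 27/6 = 4.5
  mean(Y) = (3 + 1 + 5 + 5 + 8 + 1) / 6 = 23/6 = 3.8333
  mean(Z) = (7 + 6 + 3 + 7 + 1 + 6) / 6 = 30/6 = 5

Step 2 — sample covariance S[i,j] = (1/(n-1)) · Σ_k (x_{k,i} - mean_i) · (x_{k,j} - mean_j), with n-1 = 5.
  S[X,X] = ((0.5)·(0.5) + (-0.5)·(-0.5) + (0.5)·(0.5) + (1.5)·(1.5) + (-2.5)·(-2.5) + (0.5)·(0.5)) / 5 = 9.5/5 = 1.9
  S[X,Y] = ((0.5)·(-0.8333) + (-0.5)·(-2.8333) + (0.5)·(1.1667) + (1.5)·(1.1667) + (-2.5)·(4.1667) + (0.5)·(-2.8333)) / 5 = -8.5/5 = -1.7
  S[X,Z] = ((0.5)·(2) + (-0.5)·(1) + (0.5)·(-2) + (1.5)·(2) + (-2.5)·(-4) + (0.5)·(1)) / 5 = 13/5 = 2.6
  S[Y,Y] = ((-0.8333)·(-0.8333) + (-2.8333)·(-2.8333) + (1.1667)·(1.1667) + (1.1667)·(1.1667) + (4.1667)·(4.1667) + (-2.8333)·(-2.8333)) / 5 = 36.8333/5 = 7.3667
  S[Y,Z] = ((-0.8333)·(2) + (-2.8333)·(1) + (1.1667)·(-2) + (1.1667)·(2) + (4.1667)·(-4) + (-2.8333)·(1)) / 5 = -24/5 = -4.8
  S[Z,Z] = ((2)·(2) + (1)·(1) + (-2)·(-2) + (2)·(2) + (-4)·(-4) + (1)·(1)) / 5 = 30/5 = 6

S is symmetric (S[j,i] = S[i,j]). Assembling:

S = [[1.9, -1.7, 2.6],
 [-1.7, 7.3667, -4.8],
 [2.6, -4.8, 6]]


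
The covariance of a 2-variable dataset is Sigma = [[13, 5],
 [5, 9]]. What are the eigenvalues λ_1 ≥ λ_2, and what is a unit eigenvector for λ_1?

Step 1 — characteristic polynomial of 2×2 Sigma:
  det(Sigma - λI) = λ² - trace · λ + det = 0.
  trace = 13 + 9 = 22, det = 13·9 - (5)² = 92.
Step 2 — discriminant:
  Δ = trace² - 4·det = 484 - 368 = 116.
Step 3 — eigenvalues:
  λ = (trace ± √Δ)/2 = (22 ± 10.7703)/2,
  λ_1 = 16.3852,  λ_2 = 5.6148.

Step 4 — unit eigenvector for λ_1: solve (Sigma - λ_1 I)v = 0. First row:
  (13 - 16.3852)·v_x + (5)·v_y = 0, i.e. (-3.3852)·v_x + (5)·v_y = 0,
  so v ∝ (b, λ_1 - a) = (5, 3.3852) = u.
  ||u|| = √((5)² + (3.3852)²) = √(36.4593) ≈ 6.0382,
  v_1 = u/||u|| ≈ (0.8281, 0.5606) (||v_1|| = 1).

λ_1 = 16.3852,  λ_2 = 5.6148;  v_1 ≈ (0.8281, 0.5606)


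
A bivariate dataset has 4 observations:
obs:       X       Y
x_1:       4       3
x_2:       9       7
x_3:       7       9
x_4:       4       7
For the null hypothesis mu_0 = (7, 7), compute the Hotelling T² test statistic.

Step 1 — sample mean vector:
  mean(X) = (4 + 9 + 7 + 4) / 4 = 24/4 = 6
  mean(Y) = (3 + 7 + 9 + 7) / 4 = 26/4 = 6.5
  x̄ = (6, 6.5),  deviation x̄ - mu_0 = (6, 6.5) - (7, 7) = (-1, -0.5).

Step 2 — sample covariance matrix, S[i,j] = (1/(n-1)) · Σ_k (x_{k,i} - mean_i) · (x_{k,j} - mean_j), divisor n-1 = 3:
  S[X,X] = ((-2)·(-2) + (3)·(3) + (1)·(1) + (-2)·(-2)) / 3 = 18/3 = 6
  S[X,Y] = ((-2)·(-3.5) + (3)·(0.5) + (1)·(2.5) + (-2)·(0.5)) / 3 = 10/3 = 3.3333
  S[Y,Y] = ((-3.5)·(-3.5) + (0.5)·(0.5) + (2.5)·(2.5) + (0.5)·(0.5)) / 3 = 19/3 = 6.3333
  S = [[6, 3.3333],
 [3.3333, 6.3333]].

Step 3 — invert S. det(S) = 6·6.3333 - (3.3333)² = 26.8889.
  S^{-1} = (1/det) · [[d, -b], [-b, a]] = [[0.2355, -0.124],
 [-0.124, 0.2231]].

Step 4 — quadratic form (x̄ - mu_0)^T · S^{-1} · (x̄ - mu_0):
  S^{-1} · (x̄ - mu_0) = (-0.1736, 0.0124),
  (x̄ - mu_0)^T · [...] = (-1)·(-0.1736) + (-0.5)·(0.0124) = 0.1674.

Step 5 — scale by n: T² = 4 · 0.1674 = 0.6694.

T² ≈ 0.6694


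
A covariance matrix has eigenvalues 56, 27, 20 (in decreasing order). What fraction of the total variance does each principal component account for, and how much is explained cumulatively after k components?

Step 1 — total variance = trace(Sigma) = Σ λ_i = 56 + 27 + 20 = 103.

Step 2 — fraction explained by component i = λ_i / Σ λ:
  PC1: 56/103 = 0.5437
  PC2: 27/103 = 0.2621
  PC3: 20/103 = 0.1942

Step 3 — cumulative fraction after k components = (λ_1 + ... + λ_k) / Σ λ:
  k = 1: 56/103 = 0.5437
  k = 2: (56 + 27)/103 = 83/103 = 0.8058
  k = 3: (56 + 27 + 20)/103 = 103/103 = 1

Summary (fraction, with percent):

explained: PC1 0.5437 (54.37%), PC2 0.2621 (26.21%), PC3 0.1942 (19.42%);  cumulative: 0.5437, 0.8058, 1


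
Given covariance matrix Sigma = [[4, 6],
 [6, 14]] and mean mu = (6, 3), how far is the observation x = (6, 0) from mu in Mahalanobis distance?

Step 1 — centre the observation: (x - mu) = (0, -3).

Step 2 — invert Sigma. det(Sigma) = 4·14 - (6)² = 20.
  Sigma^{-1} = (1/det) · [[d, -b], [-b, a]] = [[0.7, -0.3],
 [-0.3, 0.2]].

Step 3 — form the quadratic (x - mu)^T · Sigma^{-1} · (x - mu):
  Sigma^{-1} · (x - mu) = (0.9, -0.6).
  (x - mu)^T · [Sigma^{-1} · (x - mu)] = (0)·(0.9) + (-3)·(-0.6) = 1.8.

Step 4 — take square root: d = √(1.8) ≈ 1.3416.

d(x, mu) = √(1.8) ≈ 1.3416


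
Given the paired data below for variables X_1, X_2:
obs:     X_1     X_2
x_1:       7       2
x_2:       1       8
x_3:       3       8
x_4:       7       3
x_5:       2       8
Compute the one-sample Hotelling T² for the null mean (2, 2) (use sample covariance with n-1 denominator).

Step 1 — sample mean vector:
  mean(X_1) = (7 + 1 + 3 + 7 + 2) / 5 = 20/5 = 4
  mean(X_2) = (2 + 8 + 8 + 3 + 8) / 5 = 29/5 = 5.8
  x̄ = (4, 5.8),  deviation x̄ - mu_0 = (4, 5.8) - (2, 2) = (2, 3.8).

Step 2 — sample covariance matrix, S[i,j] = (1/(n-1)) · Σ_k (x_{k,i} - mean_i) · (x_{k,j} - mean_j), divisor n-1 = 4:
  S[X_1,X_1] = ((3)·(3) + (-3)·(-3) + (-1)·(-1) + (3)·(3) + (-2)·(-2)) / 4 = 32/4 = 8
  S[X_1,X_2] = ((3)·(-3.8) + (-3)·(2.2) + (-1)·(2.2) + (3)·(-2.8) + (-2)·(2.2)) / 4 = -33/4 = -8.25
  S[X_2,X_2] = ((-3.8)·(-3.8) + (2.2)·(2.2) + (2.2)·(2.2) + (-2.8)·(-2.8) + (2.2)·(2.2)) / 4 = 36.8/4 = 9.2
  S = [[8, -8.25],
 [-8.25, 9.2]].

Step 3 — invert S. det(S) = 8·9.2 - (-8.25)² = 5.5375.
  S^{-1} = (1/det) · [[d, -b], [-b, a]] = [[1.6614, 1.4898],
 [1.4898, 1.4447]].

Step 4 — quadratic form (x̄ - mu_0)^T · S^{-1} · (x̄ - mu_0):
  S^{-1} · (x̄ - mu_0) = (8.9842, 8.4695),
  (x̄ - mu_0)^T · [...] = (2)·(8.9842) + (3.8)·(8.4695) = 50.1526.

Step 5 — scale by n: T² = 5 · 50.1526 = 250.763.

T² ≈ 250.763


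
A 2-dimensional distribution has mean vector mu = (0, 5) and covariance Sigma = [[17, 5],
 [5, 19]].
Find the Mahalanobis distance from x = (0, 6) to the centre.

Step 1 — centre the observation: (x - mu) = (0, 1).

Step 2 — invert Sigma. det(Sigma) = 17·19 - (5)² = 298.
  Sigma^{-1} = (1/det) · [[d, -b], [-b, a]] = [[0.0638, -0.0168],
 [-0.0168, 0.057]].

Step 3 — form the quadratic (x - mu)^T · Sigma^{-1} · (x - mu):
  Sigma^{-1} · (x - mu) = (-0.0168, 0.057).
  (x - mu)^T · [Sigma^{-1} · (x - mu)] = (0)·(-0.0168) + (1)·(0.057) = 0.057.

Step 4 — take square root: d = √(0.057) ≈ 0.2388.

d(x, mu) = √(0.057) ≈ 0.2388


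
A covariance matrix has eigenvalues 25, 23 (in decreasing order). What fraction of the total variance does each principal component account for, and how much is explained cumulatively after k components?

Step 1 — total variance = trace(Sigma) = Σ λ_i = 25 + 23 = 48.

Step 2 — fraction explained by component i = λ_i / Σ λ:
  PC1: 25/48 = 0.5208
  PC2: 23/48 = 0.4792

Step 3 — cumulative fraction after k components = (λ_1 + ... + λ_k) / Σ λ:
  k = 1: 25/48 = 0.5208
  k = 2: (25 + 23)/48 = 48/48 = 1

Summary (fraction, with percent):

explained: PC1 0.5208 (52.08%), PC2 0.4792 (47.92%);  cumulative: 0.5208, 1


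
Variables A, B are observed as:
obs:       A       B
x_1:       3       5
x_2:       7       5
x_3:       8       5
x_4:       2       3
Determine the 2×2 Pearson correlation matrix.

Step 1 — column means:
  mean(A) = (3 + 7 + 8 + 2) / 4 = 20/4 = 5
  mean(B) = (5 + 5 + 5 + 3) / 4 = 18/4 = 4.5

Step 2 — sample variances and covariances s[i,j] = (1/(n-1)) · Σ_k (x_{k,i} - mean_i) · (x_{k,j} - mean_j), with n-1 = 3:
  s[A,A] = ((-2)·(-2) + (2)·(2) + (3)·(3) + (-3)·(-3)) / 3 = 26/3 = 8.6667
  s[A,B] = ((-2)·(0.5) + (2)·(0.5) + (3)·(0.5) + (-3)·(-1.5)) / 3 = 6/3 = 2
  s[B,B] = ((0.5)·(0.5) + (0.5)·(0.5) + (0.5)·(0.5) + (-1.5)·(-1.5)) / 3 = 3/3 = 1
  Sample standard deviations s_i = √(s[i,i]):
  s(A) = √(8.6667) = 2.9439
  s(B) = √(1) = 1

Step 3 — r_{ij} = s_{ij} / (s_i · s_j):
  r[A,A] = 1 (diagonal).
  r[A,B] = 2 / (2.9439 · 1) = 2 / 2.9439 = 0.6794
  r[B,B] = 1 (diagonal).

R is symmetric with unit diagonal. Assembling:

R = [[1, 0.6794],
 [0.6794, 1]]


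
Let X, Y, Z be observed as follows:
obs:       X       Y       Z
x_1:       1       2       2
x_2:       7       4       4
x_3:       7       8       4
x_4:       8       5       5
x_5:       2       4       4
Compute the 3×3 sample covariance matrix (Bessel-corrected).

Step 1 — column means:
  mean(X) = (1 + 7 + 7 + 8 + 2) / 5 = 25/5 = 5
  mean(Y) = (2 + 4 + 8 + 5 + 4) / 5 = 23/5 = 4.6
  mean(Z) = (2 + 4 + 4 + 5 + 4) / 5 = 19/5 = 3.8

Step 2 — sample covariance S[i,j] = (1/(n-1)) · Σ_k (x_{k,i} - mean_i) · (x_{k,j} - mean_j), with n-1 = 4.
  S[X,X] = ((-4)·(-4) + (2)·(2) + (2)·(2) + (3)·(3) + (-3)·(-3)) / 4 = 42/4 = 10.5
  S[X,Y] = ((-4)·(-2.6) + (2)·(-0.6) + (2)·(3.4) + (3)·(0.4) + (-3)·(-0.6)) / 4 = 19/4 = 4.75
  S[X,Z] = ((-4)·(-1.8) + (2)·(0.2) + (2)·(0.2) + (3)·(1.2) + (-3)·(0.2)) / 4 = 11/4 = 2.75
  S[Y,Y] = ((-2.6)·(-2.6) + (-0.6)·(-0.6) + (3.4)·(3.4) + (0.4)·(0.4) + (-0.6)·(-0.6)) / 4 = 19.2/4 = 4.8
  S[Y,Z] = ((-2.6)·(-1.8) + (-0.6)·(0.2) + (3.4)·(0.2) + (0.4)·(1.2) + (-0.6)·(0.2)) / 4 = 5.6/4 = 1.4
  S[Z,Z] = ((-1.8)·(-1.8) + (0.2)·(0.2) + (0.2)·(0.2) + (1.2)·(1.2) + (0.2)·(0.2)) / 4 = 4.8/4 = 1.2

S is symmetric (S[j,i] = S[i,j]). Assembling:

S = [[10.5, 4.75, 2.75],
 [4.75, 4.8, 1.4],
 [2.75, 1.4, 1.2]]


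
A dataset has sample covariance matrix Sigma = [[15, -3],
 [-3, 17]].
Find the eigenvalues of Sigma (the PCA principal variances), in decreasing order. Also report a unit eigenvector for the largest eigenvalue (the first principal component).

Step 1 — characteristic polynomial of 2×2 Sigma:
  det(Sigma - λI) = λ² - trace · λ + det = 0.
  trace = 15 + 17 = 32, det = 15·17 - (-3)² = 246.
Step 2 — discriminant:
  Δ = trace² - 4·det = 1024 - 984 = 40.
Step 3 — eigenvalues:
  λ = (trace ± √Δ)/2 = (32 ± 6.3246)/2,
  λ_1 = 19.1623,  λ_2 = 12.8377.

Step 4 — unit eigenvector for λ_1: solve (Sigma - λ_1 I)v = 0. First row:
  (15 - 19.1623)·v_x + (-3)·v_y = 0, i.e. (-4.1623)·v_x + (-3)·v_y = 0,
  so v ∝ (b, λ_1 - a) = (-3, 4.1623); multiply by -1 so the first entry is positive: u = (3, -4.1623).
  ||u|| = √((3)² + (-4.1623)²) = √(26.3246) ≈ 5.1307,
  v_1 = u/||u|| ≈ (0.5847, -0.8112) (||v_1|| = 1).

λ_1 = 19.1623,  λ_2 = 12.8377;  v_1 ≈ (0.5847, -0.8112)


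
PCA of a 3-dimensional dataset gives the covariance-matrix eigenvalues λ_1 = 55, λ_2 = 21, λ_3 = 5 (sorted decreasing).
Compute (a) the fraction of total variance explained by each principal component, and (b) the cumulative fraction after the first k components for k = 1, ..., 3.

Step 1 — total variance = trace(Sigma) = Σ λ_i = 55 + 21 + 5 = 81.

Step 2 — fraction explained by component i = λ_i / Σ λ:
  PC1: 55/81 = 0.679
  PC2: 21/81 = 0.2593
  PC3: 5/81 = 0.0617

Step 3 — cumulative fraction after k components = (λ_1 + ... + λ_k) / Σ λ:
  k = 1: 55/81 = 0.679
  k = 2: (55 + 21)/81 = 76/81 = 0.9383
  k = 3: (55 + 21 + 5)/81 = 81/81 = 1

Summary (fraction, with percent):

explained: PC1 0.679 (67.9%), PC2 0.2593 (25.93%), PC3 0.0617 (6.17%);  cumulative: 0.679, 0.9383, 1


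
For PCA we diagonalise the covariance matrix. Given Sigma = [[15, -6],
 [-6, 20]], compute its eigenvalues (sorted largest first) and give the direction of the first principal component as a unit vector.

Step 1 — characteristic polynomial of 2×2 Sigma:
  det(Sigma - λI) = λ² - trace · λ + det = 0.
  trace = 15 + 20 = 35, det = 15·20 - (-6)² = 264.
Step 2 — discriminant:
  Δ = trace² - 4·det = 1225 - 1056 = 169.
Step 3 — eigenvalues:
  λ = (trace ± √Δ)/2 = (35 ± 13)/2,
  λ_1 = 24,  λ_2 = 11.

Step 4 — unit eigenvector for λ_1: solve (Sigma - λ_1 I)v = 0. First row:
  (15 - 24)·v_x + (-6)·v_y = 0, i.e. (-9)·v_x + (-6)·v_y = 0,
  so v ∝ (b, λ_1 - a) = (-6, 9); multiply by -1 so the first entry is positive: u = (6, -9).
  ||u|| = √((6)² + (-9)²) = √(117) ≈ 10.8167,
  v_1 = u/||u|| ≈ (0.5547, -0.8321) (||v_1|| = 1).

λ_1 = 24,  λ_2 = 11;  v_1 ≈ (0.5547, -0.8321)


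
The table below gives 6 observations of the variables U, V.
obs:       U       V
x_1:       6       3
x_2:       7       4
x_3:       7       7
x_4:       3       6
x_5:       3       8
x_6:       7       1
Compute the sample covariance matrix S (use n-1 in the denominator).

Step 1 — column means:
  mean(U) = (6 + 7 + 7 + 3 + 3 + 7) / 6 = 33/6 = 5.5
  mean(V) = (3 + 4 + 7 + 6 + 8 + 1) / 6 = 29/6 = 4.8333

Step 2 — sample covariance S[i,j] = (1/(n-1)) · Σ_k (x_{k,i} - mean_i) · (x_{k,j} - mean_j), with n-1 = 5.
  S[U,U] = ((0.5)·(0.5) + (1.5)·(1.5) + (1.5)·(1.5) + (-2.5)·(-2.5) + (-2.5)·(-2.5) + (1.5)·(1.5)) / 5 = 19.5/5 = 3.9
  S[U,V] = ((0.5)·(-1.8333) + (1.5)·(-0.8333) + (1.5)·(2.1667) + (-2.5)·(1.1667) + (-2.5)·(3.1667) + (1.5)·(-3.8333)) / 5 = -15.5/5 = -3.1
  S[V,V] = ((-1.8333)·(-1.8333) + (-0.8333)·(-0.8333) + (2.1667)·(2.1667) + (1.1667)·(1.1667) + (3.1667)·(3.1667) + (-3.8333)·(-3.8333)) / 5 = 34.8333/5 = 6.9667

S is symmetric (S[j,i] = S[i,j]). Assembling:

S = [[3.9, -3.1],
 [-3.1, 6.9667]]
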